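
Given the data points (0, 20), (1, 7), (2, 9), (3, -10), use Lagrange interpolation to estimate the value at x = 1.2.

Lagrange interpolation formula:
P(x) = Σ yᵢ × Lᵢ(x)
where Lᵢ(x) = Π_{j≠i} (x - xⱼ)/(xᵢ - xⱼ)

L_0(1.2) = (1.2 - 1)/(0 - 1) × (1.2 - 2)/(0 - 2) × (1.2 - 3)/(0 - 3) = -0.048000
L_1(1.2) = (1.2 - 0)/(1 - 0) × (1.2 - 2)/(1 - 2) × (1.2 - 3)/(1 - 3) = 0.864000
L_2(1.2) = (1.2 - 0)/(2 - 0) × (1.2 - 1)/(2 - 1) × (1.2 - 3)/(2 - 3) = 0.216000
L_3(1.2) = (1.2 - 0)/(3 - 0) × (1.2 - 1)/(3 - 1) × (1.2 - 2)/(3 - 2) = -0.032000

P(1.2) = 20×L_0(1.2) + 7×L_1(1.2) + 9×L_2(1.2) + (-10)×L_3(1.2)
P(1.2) = 7.352000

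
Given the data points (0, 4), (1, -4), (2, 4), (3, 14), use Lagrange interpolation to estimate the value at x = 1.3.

Lagrange interpolation formula:
P(x) = Σ yᵢ × Lᵢ(x)
where Lᵢ(x) = Π_{j≠i} (x - xⱼ)/(xᵢ - xⱼ)

L_0(1.3) = (1.3 - 1)/(0 - 1) × (1.3 - 2)/(0 - 2) × (1.3 - 3)/(0 - 3) = -0.059500
L_1(1.3) = (1.3 - 0)/(1 - 0) × (1.3 - 2)/(1 - 2) × (1.3 - 3)/(1 - 3) = 0.773500
L_2(1.3) = (1.3 - 0)/(2 - 0) × (1.3 - 1)/(2 - 1) × (1.3 - 3)/(2 - 3) = 0.331500
L_3(1.3) = (1.3 - 0)/(3 - 0) × (1.3 - 1)/(3 - 1) × (1.3 - 2)/(3 - 2) = -0.045500

P(1.3) = 4×L_0(1.3) + (-4)×L_1(1.3) + 4×L_2(1.3) + 14×L_3(1.3)
P(1.3) = -2.643000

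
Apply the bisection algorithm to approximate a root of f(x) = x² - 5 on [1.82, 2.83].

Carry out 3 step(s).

f(x) = x² - 5
Initial interval: [1.82, 2.83]

Iteration 1:
  c_1 = (1.820000 + 2.830000)/2 = 2.325000
  f(c_1) = f(2.325000) = 0.405625
  f(a) × f(c) < 0, new interval: [1.820000, 2.325000]
Iteration 2:
  c_2 = (1.820000 + 2.325000)/2 = 2.072500
  f(c_2) = f(2.072500) = -0.704744
  f(a) × f(c) ≥ 0, new interval: [2.072500, 2.325000]
Iteration 3:
  c_3 = (2.072500 + 2.325000)/2 = 2.198750
  f(c_3) = f(2.198750) = -0.165498
  f(a) × f(c) ≥ 0, new interval: [2.198750, 2.325000]

After 3 iteration(s), the approximation is c_3 = 2.198750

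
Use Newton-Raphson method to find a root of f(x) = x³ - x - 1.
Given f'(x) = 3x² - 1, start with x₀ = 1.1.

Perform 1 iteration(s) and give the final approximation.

f(x) = x³ - x - 1
f'(x) = 3x² - 1
x₀ = 1.1

Newton-Raphson formula: x_{n+1} = x_n - f(x_n)/f'(x_n)

Iteration 1:
  f(1.100000) = -0.769000
  f'(1.100000) = 2.630000
  x_1 = 1.100000 - (-0.769000)/2.630000 = 1.392395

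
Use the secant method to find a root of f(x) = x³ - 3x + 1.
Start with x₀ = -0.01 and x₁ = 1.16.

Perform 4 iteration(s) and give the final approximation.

f(x) = x³ - 3x + 1
x₀ = -0.01, x₁ = 1.16

Secant formula: x_{n+1} = x_n - f(x_n)(x_n - x_{n-1})/(f(x_n) - f(x_{n-1}))

Iteration 1:
  f(-0.010000) = 1.029999
  f(1.160000) = -0.919104
  x_2 = 1.160000 - (-0.919104)×(1.160000 - (-0.010000))/(-0.919104 - 1.029999)
       = 0.608284
Iteration 2:
  f(1.160000) = -0.919104
  f(0.608284) = -0.599781
  x_3 = 0.608284 - (-0.599781)×(0.608284 - 1.160000)/(-0.599781 - (-0.919104))
       = -0.427998
Iteration 3:
  f(0.608284) = -0.599781
  f(-0.427998) = 2.205592
  x_4 = -0.427998 - 2.205592×(-0.427998 - 0.608284)/(2.205592 - (-0.599781))
       = 0.386730
Iteration 4:
  f(-0.427998) = 2.205592
  f(0.386730) = -0.102350
  x_5 = 0.386730 - (-0.102350)×(0.386730 - (-0.427998))/(-0.102350 - 2.205592)
       = 0.350599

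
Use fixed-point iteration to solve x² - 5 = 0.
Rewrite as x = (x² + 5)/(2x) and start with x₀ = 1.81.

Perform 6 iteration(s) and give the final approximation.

Equation: x² - 5 = 0
Fixed-point form: x = (x² + 5)/(2x)
x₀ = 1.81

x_1 = g(1.810000) = 2.286215
x_2 = g(2.286215) = 2.236618
x_3 = g(2.236618) = 2.236068
x_4 = g(2.236068) = 2.236068
x_5 = g(2.236068) = 2.236068
x_6 = g(2.236068) = 2.236068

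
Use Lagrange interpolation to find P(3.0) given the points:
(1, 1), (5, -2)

Lagrange interpolation formula:
P(x) = Σ yᵢ × Lᵢ(x)
where Lᵢ(x) = Π_{j≠i} (x - xⱼ)/(xᵢ - xⱼ)

L_0(3.0) = (3.0 - 5)/(1 - 5) = 0.500000
L_1(3.0) = (3.0 - 1)/(5 - 1) = 0.500000

P(3.0) = 1×L_0(3.0) + (-2)×L_1(3.0)
P(3.0) = -0.500000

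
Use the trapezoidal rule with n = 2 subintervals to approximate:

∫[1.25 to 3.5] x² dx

f(x) = x²
a = 1.25, b = 3.5, n = 2
h = (b - a)/n = 1.125000

Trapezoidal rule: (h/2)[f(x₀) + 2f(x₁) + 2f(x₂) + ... + f(xₙ)]

x_0 = 1.2500, f(x_0) = 1.562500, coefficient = 1
x_1 = 2.3750, f(x_1) = 5.640625, coefficient = 2
x_2 = 3.5000, f(x_2) = 12.250000, coefficient = 1

I ≈ (1.125000/2) × 25.093750 = 14.115234
Exact value: 13.640625
Error: 0.474609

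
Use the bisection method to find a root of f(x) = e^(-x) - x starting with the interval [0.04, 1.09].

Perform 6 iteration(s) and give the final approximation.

f(x) = e^(-x) - x
Initial interval: [0.04, 1.09]

Iteration 1:
  c_1 = (0.040000 + 1.090000)/2 = 0.565000
  f(c_1) = f(0.565000) = 0.003360
  f(a) × f(c) ≥ 0, new interval: [0.565000, 1.090000]
Iteration 2:
  c_2 = (0.565000 + 1.090000)/2 = 0.827500
  f(c_2) = f(0.827500) = -0.390359
  f(a) × f(c) < 0, new interval: [0.565000, 0.827500]
Iteration 3:
  c_3 = (0.565000 + 0.827500)/2 = 0.696250
  f(c_3) = f(0.696250) = -0.197799
  f(a) × f(c) < 0, new interval: [0.565000, 0.696250]
Iteration 4:
  c_4 = (0.565000 + 0.696250)/2 = 0.630625
  f(c_4) = f(0.630625) = -0.098366
  f(a) × f(c) < 0, new interval: [0.565000, 0.630625]
Iteration 5:
  c_5 = (0.565000 + 0.630625)/2 = 0.597813
  f(c_5) = f(0.597813) = -0.047799
  f(a) × f(c) < 0, new interval: [0.565000, 0.597813]
Iteration 6:
  c_6 = (0.565000 + 0.597813)/2 = 0.581406
  f(c_6) = f(0.581406) = -0.022295
  f(a) × f(c) < 0, new interval: [0.565000, 0.581406]

After 6 iteration(s), the approximation is c_6 = 0.581406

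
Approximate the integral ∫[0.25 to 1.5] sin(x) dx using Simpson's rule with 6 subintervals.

f(x) = sin(x)
a = 0.25, b = 1.5, n = 6
h = (b - a)/n = 0.208333

Simpson's rule: (h/3)[f(x₀) + 4f(x₁) + 2f(x₂) + ... + f(xₙ)]

x_0 = 0.2500, f(x_0) = 0.247404, coefficient = 1
x_1 = 0.4583, f(x_1) = 0.442454, coefficient = 4
x_2 = 0.6667, f(x_2) = 0.618370, coefficient = 2
x_3 = 0.8750, f(x_3) = 0.767544, coefficient = 4
x_4 = 1.0833, f(x_4) = 0.883524, coefficient = 2
x_5 = 1.2917, f(x_5) = 0.961296, coefficient = 4
x_6 = 1.5000, f(x_6) = 0.997495, coefficient = 1

I ≈ (0.208333/3) × 12.933859 = 0.898185
Exact value: 0.898175
Error: 0.000009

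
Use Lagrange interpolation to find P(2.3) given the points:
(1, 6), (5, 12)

Lagrange interpolation formula:
P(x) = Σ yᵢ × Lᵢ(x)
where Lᵢ(x) = Π_{j≠i} (x - xⱼ)/(xᵢ - xⱼ)

L_0(2.3) = (2.3 - 5)/(1 - 5) = 0.675000
L_1(2.3) = (2.3 - 1)/(5 - 1) = 0.325000

P(2.3) = 6×L_0(2.3) + 12×L_1(2.3)
P(2.3) = 7.950000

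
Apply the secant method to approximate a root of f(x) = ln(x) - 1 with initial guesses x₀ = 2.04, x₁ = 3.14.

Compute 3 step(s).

f(x) = ln(x) - 1
x₀ = 2.04, x₁ = 3.14

Secant formula: x_{n+1} = x_n - f(x_n)(x_n - x_{n-1})/(f(x_n) - f(x_{n-1}))

Iteration 1:
  f(2.040000) = -0.287050
  f(3.140000) = 0.144223
  x_2 = 3.140000 - 0.144223×(3.140000 - 2.040000)/(0.144223 - (-0.287050))
       = 2.772147
Iteration 2:
  f(3.140000) = 0.144223
  f(2.772147) = 0.019622
  x_3 = 2.772147 - 0.019622×(2.772147 - 3.140000)/(0.019622 - 0.144223)
       = 2.714218
Iteration 3:
  f(2.772147) = 0.019622
  f(2.714218) = -0.001496
  x_4 = 2.714218 - (-0.001496)×(2.714218 - 2.772147)/(-0.001496 - 0.019622)
       = 2.718322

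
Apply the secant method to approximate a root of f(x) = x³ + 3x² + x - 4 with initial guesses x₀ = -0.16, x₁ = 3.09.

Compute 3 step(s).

f(x) = x³ + 3x² + x - 4
x₀ = -0.16, x₁ = 3.09

Secant formula: x_{n+1} = x_n - f(x_n)(x_n - x_{n-1})/(f(x_n) - f(x_{n-1}))

Iteration 1:
  f(-0.160000) = -4.087296
  f(3.090000) = 57.237929
  x_2 = 3.090000 - 57.237929×(3.090000 - (-0.160000))/(57.237929 - (-4.087296))
       = 0.056611
Iteration 2:
  f(3.090000) = 57.237929
  f(0.056611) = -3.933593
  x_3 = 0.056611 - (-3.933593)×(0.056611 - 3.090000)/(-3.933593 - 57.237929)
       = 0.251671
Iteration 3:
  f(0.056611) = -3.933593
  f(0.251671) = -3.542374
  x_4 = 0.251671 - (-3.542374)×(0.251671 - 0.056611)/(-3.542374 - (-3.933593))
       = 2.017881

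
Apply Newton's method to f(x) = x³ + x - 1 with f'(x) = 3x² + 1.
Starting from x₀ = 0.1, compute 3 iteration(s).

f(x) = x³ + x - 1
f'(x) = 3x² + 1
x₀ = 0.1

Newton-Raphson formula: x_{n+1} = x_n - f(x_n)/f'(x_n)

Iteration 1:
  f(0.100000) = -0.899000
  f'(0.100000) = 1.030000
  x_1 = 0.100000 - (-0.899000)/1.030000 = 0.972816
Iteration 2:
  f(0.972816) = 0.893459
  f'(0.972816) = 3.839110
  x_2 = 0.972816 - 0.893459/3.839110 = 0.740090
Iteration 3:
  f(0.740090) = 0.145462
  f'(0.740090) = 2.643200
  x_3 = 0.740090 - 0.145462/2.643200 = 0.685058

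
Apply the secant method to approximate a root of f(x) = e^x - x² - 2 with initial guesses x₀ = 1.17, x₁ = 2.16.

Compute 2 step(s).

f(x) = e^x - x² - 2
x₀ = 1.17, x₁ = 2.16

Secant formula: x_{n+1} = x_n - f(x_n)(x_n - x_{n-1})/(f(x_n) - f(x_{n-1}))

Iteration 1:
  f(1.170000) = -0.146907
  f(2.160000) = 2.005538
  x_2 = 2.160000 - 2.005538×(2.160000 - 1.170000)/(2.005538 - (-0.146907))
       = 1.237569
Iteration 2:
  f(2.160000) = 2.005538
  f(1.237569) = -0.084354
  x_3 = 1.237569 - (-0.084354)×(1.237569 - 2.160000)/(-0.084354 - 2.005538)
       = 1.274801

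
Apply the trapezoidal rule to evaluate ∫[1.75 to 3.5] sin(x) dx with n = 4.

f(x) = sin(x)
a = 1.75, b = 3.5, n = 4
h = (b - a)/n = 0.437500

Trapezoidal rule: (h/2)[f(x₀) + 2f(x₁) + 2f(x₂) + ... + f(xₙ)]

x_0 = 1.7500, f(x_0) = 0.983986, coefficient = 1
x_1 = 2.1875, f(x_1) = 0.815789, coefficient = 2
x_2 = 2.6250, f(x_2) = 0.493920, coefficient = 2
x_3 = 3.0625, f(x_3) = 0.079010, coefficient = 2
x_4 = 3.5000, f(x_4) = -0.350783, coefficient = 1

I ≈ (0.437500/2) × 3.410642 = 0.746078
Exact value: 0.758211
Error: 0.012133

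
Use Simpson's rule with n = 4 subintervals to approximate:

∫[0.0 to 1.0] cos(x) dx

f(x) = cos(x)
a = 0.0, b = 1.0, n = 4
h = (b - a)/n = 0.250000

Simpson's rule: (h/3)[f(x₀) + 4f(x₁) + 2f(x₂) + ... + f(xₙ)]

x_0 = 0.0000, f(x_0) = 1.000000, coefficient = 1
x_1 = 0.2500, f(x_1) = 0.968912, coefficient = 4
x_2 = 0.5000, f(x_2) = 0.877583, coefficient = 2
x_3 = 0.7500, f(x_3) = 0.731689, coefficient = 4
x_4 = 1.0000, f(x_4) = 0.540302, coefficient = 1

I ≈ (0.250000/3) × 10.097873 = 0.841489
Exact value: 0.841471
Error: 0.000018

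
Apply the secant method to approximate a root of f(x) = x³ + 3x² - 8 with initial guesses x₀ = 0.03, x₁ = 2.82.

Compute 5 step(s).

f(x) = x³ + 3x² - 8
x₀ = 0.03, x₁ = 2.82

Secant formula: x_{n+1} = x_n - f(x_n)(x_n - x_{n-1})/(f(x_n) - f(x_{n-1}))

Iteration 1:
  f(0.030000) = -7.997273
  f(2.820000) = 38.282968
  x_2 = 2.820000 - 38.282968×(2.820000 - 0.030000)/(38.282968 - (-7.997273))
       = 0.512115
Iteration 2:
  f(2.820000) = 38.282968
  f(0.512115) = -7.078907
  x_3 = 0.512115 - (-7.078907)×(0.512115 - 2.820000)/(-7.078907 - 38.282968)
       = 0.872270
Iteration 3:
  f(0.512115) = -7.078907
  f(0.872270) = -5.053766
  x_4 = 0.872270 - (-5.053766)×(0.872270 - 0.512115)/(-5.053766 - (-7.078907))
       = 1.771041
Iteration 4:
  f(0.872270) = -5.053766
  f(1.771041) = 6.964781
  x_5 = 1.771041 - 6.964781×(1.771041 - 0.872270)/(6.964781 - (-5.053766))
       = 1.250201
Iteration 5:
  f(1.771041) = 6.964781
  f(1.250201) = -1.356930
  x_6 = 1.250201 - (-1.356930)×(1.250201 - 1.771041)/(-1.356930 - 6.964781)
       = 1.335128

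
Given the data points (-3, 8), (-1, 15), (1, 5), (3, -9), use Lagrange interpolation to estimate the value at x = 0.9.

Lagrange interpolation formula:
P(x) = Σ yᵢ × Lᵢ(x)
where Lᵢ(x) = Π_{j≠i} (x - xⱼ)/(xᵢ - xⱼ)

L_0(0.9) = (0.9 - (-1))/(-3 - (-1)) × (0.9 - 1)/(-3 - 1) × (0.9 - 3)/(-3 - 3) = -0.008312
L_1(0.9) = (0.9 - (-3))/(-1 - (-3)) × (0.9 - 1)/(-1 - 1) × (0.9 - 3)/(-1 - 3) = 0.051187
L_2(0.9) = (0.9 - (-3))/(1 - (-3)) × (0.9 - (-1))/(1 - (-1)) × (0.9 - 3)/(1 - 3) = 0.972562
L_3(0.9) = (0.9 - (-3))/(3 - (-3)) × (0.9 - (-1))/(3 - (-1)) × (0.9 - 1)/(3 - 1) = -0.015437

P(0.9) = 8×L_0(0.9) + 15×L_1(0.9) + 5×L_2(0.9) + (-9)×L_3(0.9)
P(0.9) = 5.703063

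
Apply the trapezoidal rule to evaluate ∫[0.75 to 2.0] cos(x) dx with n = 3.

f(x) = cos(x)
a = 0.75, b = 2.0, n = 3
h = (b - a)/n = 0.416667

Trapezoidal rule: (h/2)[f(x₀) + 2f(x₁) + 2f(x₂) + ... + f(xₙ)]

x_0 = 0.7500, f(x_0) = 0.731689, coefficient = 1
x_1 = 1.1667, f(x_1) = 0.393219, coefficient = 2
x_2 = 1.5833, f(x_2) = -0.012537, coefficient = 2
x_3 = 2.0000, f(x_3) = -0.416147, coefficient = 1

I ≈ (0.416667/2) × 1.076906 = 0.224355
Exact value: 0.227659
Error: 0.003303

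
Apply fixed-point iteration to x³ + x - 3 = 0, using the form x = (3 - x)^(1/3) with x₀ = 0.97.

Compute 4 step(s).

Equation: x³ + x - 3 = 0
Fixed-point form: x = (3 - x)^(1/3)
x₀ = 0.97

x_1 = g(0.970000) = 1.266189
x_2 = g(1.266189) = 1.201344
x_3 = g(1.201344) = 1.216138
x_4 = g(1.216138) = 1.212794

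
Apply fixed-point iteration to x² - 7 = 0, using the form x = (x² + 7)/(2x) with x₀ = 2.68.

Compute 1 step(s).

Equation: x² - 7 = 0
Fixed-point form: x = (x² + 7)/(2x)
x₀ = 2.68

x_1 = g(2.680000) = 2.645970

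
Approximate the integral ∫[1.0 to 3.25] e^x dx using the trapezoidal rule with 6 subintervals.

f(x) = e^x
a = 1.0, b = 3.25, n = 6
h = (b - a)/n = 0.375000

Trapezoidal rule: (h/2)[f(x₀) + 2f(x₁) + 2f(x₂) + ... + f(xₙ)]

x_0 = 1.0000, f(x_0) = 2.718282, coefficient = 1
x_1 = 1.3750, f(x_1) = 3.955077, coefficient = 2
x_2 = 1.7500, f(x_2) = 5.754603, coefficient = 2
x_3 = 2.1250, f(x_3) = 8.372897, coefficient = 2
x_4 = 2.5000, f(x_4) = 12.182494, coefficient = 2
x_5 = 2.8750, f(x_5) = 17.725424, coefficient = 2
x_6 = 3.2500, f(x_6) = 25.790340, coefficient = 1

I ≈ (0.375000/2) × 124.489612 = 23.341802
Exact value: 23.072058
Error: 0.269744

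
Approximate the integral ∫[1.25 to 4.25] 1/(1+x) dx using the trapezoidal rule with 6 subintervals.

f(x) = 1/(1+x)
a = 1.25, b = 4.25, n = 6
h = (b - a)/n = 0.500000

Trapezoidal rule: (h/2)[f(x₀) + 2f(x₁) + 2f(x₂) + ... + f(xₙ)]

x_0 = 1.2500, f(x_0) = 0.444444, coefficient = 1
x_1 = 1.7500, f(x_1) = 0.363636, coefficient = 2
x_2 = 2.2500, f(x_2) = 0.307692, coefficient = 2
x_3 = 2.7500, f(x_3) = 0.266667, coefficient = 2
x_4 = 3.2500, f(x_4) = 0.235294, coefficient = 2
x_5 = 3.7500, f(x_5) = 0.210526, coefficient = 2
x_6 = 4.2500, f(x_6) = 0.190476, coefficient = 1

I ≈ (0.500000/2) × 3.402552 = 0.850638
Exact value: 0.847298
Error: 0.003340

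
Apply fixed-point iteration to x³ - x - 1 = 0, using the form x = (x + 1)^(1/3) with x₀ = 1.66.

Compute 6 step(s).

Equation: x³ - x - 1 = 0
Fixed-point form: x = (x + 1)^(1/3)
x₀ = 1.66

x_1 = g(1.660000) = 1.385566
x_2 = g(1.385566) = 1.336176
x_3 = g(1.336176) = 1.326891
x_4 = g(1.326891) = 1.325131
x_5 = g(1.325131) = 1.324796
x_6 = g(1.324796) = 1.324733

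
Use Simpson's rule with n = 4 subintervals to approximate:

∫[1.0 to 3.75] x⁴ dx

f(x) = x⁴
a = 1.0, b = 3.75, n = 4
h = (b - a)/n = 0.687500

Simpson's rule: (h/3)[f(x₀) + 4f(x₁) + 2f(x₂) + ... + f(xₙ)]

x_0 = 1.0000, f(x_0) = 1.000000, coefficient = 1
x_1 = 1.6875, f(x_1) = 8.109146, coefficient = 4
x_2 = 2.3750, f(x_2) = 31.816650, coefficient = 2
x_3 = 3.0625, f(x_3) = 87.963882, coefficient = 4
x_4 = 3.7500, f(x_4) = 197.753906, coefficient = 1

I ≈ (0.687500/3) × 646.679321 = 148.197344
Exact value: 148.115430
Error: 0.081915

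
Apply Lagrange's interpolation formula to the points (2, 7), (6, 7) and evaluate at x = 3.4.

Lagrange interpolation formula:
P(x) = Σ yᵢ × Lᵢ(x)
where Lᵢ(x) = Π_{j≠i} (x - xⱼ)/(xᵢ - xⱼ)

L_0(3.4) = (3.4 - 6)/(2 - 6) = 0.650000
L_1(3.4) = (3.4 - 2)/(6 - 2) = 0.350000

P(3.4) = 7×L_0(3.4) + 7×L_1(3.4)
P(3.4) = 7.000000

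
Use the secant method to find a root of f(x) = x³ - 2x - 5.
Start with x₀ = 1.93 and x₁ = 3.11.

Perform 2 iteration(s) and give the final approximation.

f(x) = x³ - 2x - 5
x₀ = 1.93, x₁ = 3.11

Secant formula: x_{n+1} = x_n - f(x_n)(x_n - x_{n-1})/(f(x_n) - f(x_{n-1}))

Iteration 1:
  f(1.930000) = -1.670943
  f(3.110000) = 18.860231
  x_2 = 3.110000 - 18.860231×(3.110000 - 1.930000)/(18.860231 - (-1.670943))
       = 2.026035
Iteration 2:
  f(3.110000) = 18.860231
  f(2.026035) = -0.735565
  x_3 = 2.026035 - (-0.735565)×(2.026035 - 3.110000)/(-0.735565 - 18.860231)
       = 2.066724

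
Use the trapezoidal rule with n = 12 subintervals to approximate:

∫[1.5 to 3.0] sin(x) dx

f(x) = sin(x)
a = 1.5, b = 3.0, n = 12
h = (b - a)/n = 0.125000

Trapezoidal rule: (h/2)[f(x₀) + 2f(x₁) + 2f(x₂) + ... + f(xₙ)]

x_0 = 1.5000, f(x_0) = 0.997495, coefficient = 1
x_1 = 1.6250, f(x_1) = 0.998531, coefficient = 2
x_2 = 1.7500, f(x_2) = 0.983986, coefficient = 2
x_3 = 1.8750, f(x_3) = 0.954086, coefficient = 2
x_4 = 2.0000, f(x_4) = 0.909297, coefficient = 2
x_5 = 2.1250, f(x_5) = 0.850320, coefficient = 2
x_6 = 2.2500, f(x_6) = 0.778073, coefficient = 2
x_7 = 2.3750, f(x_7) = 0.693685, coefficient = 2
x_8 = 2.5000, f(x_8) = 0.598472, coefficient = 2
x_9 = 2.6250, f(x_9) = 0.493920, coefficient = 2
x_10 = 2.7500, f(x_10) = 0.381661, coefficient = 2
x_11 = 2.8750, f(x_11) = 0.263446, coefficient = 2
x_12 = 3.0000, f(x_12) = 0.141120, coefficient = 1

I ≈ (0.125000/2) × 16.949571 = 1.059348
Exact value: 1.060730
Error: 0.001382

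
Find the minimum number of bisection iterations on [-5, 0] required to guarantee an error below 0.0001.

We need (b-a)/2^n ≤ 0.0001
(0 - (-5))/2^n ≤ 0.0001
5/2^n ≤ 0.0001
2^n ≥ 50000
n ≥ log₂(50000) = 15.61
n ≥ 16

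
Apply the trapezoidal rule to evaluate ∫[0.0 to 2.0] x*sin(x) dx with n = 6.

f(x) = x*sin(x)
a = 0.0, b = 2.0, n = 6
h = (b - a)/n = 0.333333

Trapezoidal rule: (h/2)[f(x₀) + 2f(x₁) + 2f(x₂) + ... + f(xₙ)]

x_0 = 0.0000, f(x_0) = 0.000000, coefficient = 1
x_1 = 0.3333, f(x_1) = 0.109065, coefficient = 2
x_2 = 0.6667, f(x_2) = 0.412247, coefficient = 2
x_3 = 1.0000, f(x_3) = 0.841471, coefficient = 2
x_4 = 1.3333, f(x_4) = 1.295917, coefficient = 2
x_5 = 1.6667, f(x_5) = 1.659013, coefficient = 2
x_6 = 2.0000, f(x_6) = 1.818595, coefficient = 1

I ≈ (0.333333/2) × 10.454021 = 1.742337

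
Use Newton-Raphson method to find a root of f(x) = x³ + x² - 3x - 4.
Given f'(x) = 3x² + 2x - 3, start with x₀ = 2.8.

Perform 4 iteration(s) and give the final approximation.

f(x) = x³ + x² - 3x - 4
f'(x) = 3x² + 2x - 3
x₀ = 2.8

Newton-Raphson formula: x_{n+1} = x_n - f(x_n)/f'(x_n)

Iteration 1:
  f(2.800000) = 17.392000
  f'(2.800000) = 26.120000
  x_1 = 2.800000 - 17.392000/26.120000 = 2.134150
Iteration 2:
  f(2.134150) = 3.872339
  f'(2.134150) = 14.932090
  x_2 = 2.134150 - 3.872339/14.932090 = 1.874820
Iteration 3:
  f(1.874820) = 0.480389
  f'(1.874820) = 11.294491
  x_3 = 1.874820 - 0.480389/11.294491 = 1.832287
Iteration 4:
  f(1.832287) = 0.011907
  f'(1.832287) = 10.736401
  x_4 = 1.832287 - 0.011907/10.736401 = 1.831178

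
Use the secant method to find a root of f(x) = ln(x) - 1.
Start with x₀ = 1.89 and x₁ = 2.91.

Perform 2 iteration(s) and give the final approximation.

f(x) = ln(x) - 1
x₀ = 1.89, x₁ = 2.91

Secant formula: x_{n+1} = x_n - f(x_n)(x_n - x_{n-1})/(f(x_n) - f(x_{n-1}))

Iteration 1:
  f(1.890000) = -0.363423
  f(2.910000) = 0.068153
  x_2 = 2.910000 - 0.068153×(2.910000 - 1.890000)/(0.068153 - (-0.363423))
       = 2.748925
Iteration 2:
  f(2.910000) = 0.068153
  f(2.748925) = 0.011210
  x_3 = 2.748925 - 0.011210×(2.748925 - 2.910000)/(0.011210 - 0.068153)
       = 2.717216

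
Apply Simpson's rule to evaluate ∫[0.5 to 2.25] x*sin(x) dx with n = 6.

f(x) = x*sin(x)
a = 0.5, b = 2.25, n = 6
h = (b - a)/n = 0.291667

Simpson's rule: (h/3)[f(x₀) + 4f(x₁) + 2f(x₂) + ... + f(xₙ)]

x_0 = 0.5000, f(x_0) = 0.239713, coefficient = 1
x_1 = 0.7917, f(x_1) = 0.563291, coefficient = 4
x_2 = 1.0833, f(x_2) = 0.957151, coefficient = 2
x_3 = 1.3750, f(x_3) = 1.348728, coefficient = 4
x_4 = 1.6667, f(x_4) = 1.659013, coefficient = 2
x_5 = 1.9583, f(x_5) = 1.813109, coefficient = 4
x_6 = 2.2500, f(x_6) = 1.750665, coefficient = 1

I ≈ (0.291667/3) × 22.123216 = 2.150868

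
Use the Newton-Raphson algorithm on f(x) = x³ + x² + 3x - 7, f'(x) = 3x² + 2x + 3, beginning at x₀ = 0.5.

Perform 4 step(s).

f(x) = x³ + x² + 3x - 7
f'(x) = 3x² + 2x + 3
x₀ = 0.5

Newton-Raphson formula: x_{n+1} = x_n - f(x_n)/f'(x_n)

Iteration 1:
  f(0.500000) = -5.125000
  f'(0.500000) = 4.750000
  x_1 = 0.500000 - (-5.125000)/4.750000 = 1.578947
Iteration 2:
  f(1.578947) = 4.166351
  f'(1.578947) = 13.637119
  x_2 = 1.578947 - 4.166351/13.637119 = 1.273432
Iteration 3:
  f(1.273432) = 0.506958
  f'(1.273432) = 10.411750
  x_3 = 1.273432 - 0.506958/10.411750 = 1.224741
Iteration 4:
  f(1.224741) = 0.011313
  f'(1.224741) = 9.949453
  x_4 = 1.224741 - 0.011313/9.949453 = 1.223604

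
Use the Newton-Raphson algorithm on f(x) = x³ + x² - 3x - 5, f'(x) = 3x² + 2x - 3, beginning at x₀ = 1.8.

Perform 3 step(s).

f(x) = x³ + x² - 3x - 5
f'(x) = 3x² + 2x - 3
x₀ = 1.8

Newton-Raphson formula: x_{n+1} = x_n - f(x_n)/f'(x_n)

Iteration 1:
  f(1.800000) = -1.328000
  f'(1.800000) = 10.320000
  x_1 = 1.800000 - (-1.328000)/10.320000 = 1.928682
Iteration 2:
  f(1.928682) = 0.108109
  f'(1.928682) = 12.016809
  x_2 = 1.928682 - 0.108109/12.016809 = 1.919686
Iteration 3:
  f(1.919686) = 0.000549
  f'(1.919686) = 11.894951
  x_3 = 1.919686 - 0.000549/11.894951 = 1.919640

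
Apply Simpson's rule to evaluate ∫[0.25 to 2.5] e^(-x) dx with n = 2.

f(x) = e^(-x)
a = 0.25, b = 2.5, n = 2
h = (b - a)/n = 1.125000

Simpson's rule: (h/3)[f(x₀) + 4f(x₁) + 2f(x₂) + ... + f(xₙ)]

x_0 = 0.2500, f(x_0) = 0.778801, coefficient = 1
x_1 = 1.3750, f(x_1) = 0.252840, coefficient = 4
x_2 = 2.5000, f(x_2) = 0.082085, coefficient = 1

I ≈ (1.125000/3) × 1.872244 = 0.702092
Exact value: 0.696716
Error: 0.005376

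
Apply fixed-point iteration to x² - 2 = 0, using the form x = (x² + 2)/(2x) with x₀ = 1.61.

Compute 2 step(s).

Equation: x² - 2 = 0
Fixed-point form: x = (x² + 2)/(2x)
x₀ = 1.61

x_1 = g(1.610000) = 1.426118
x_2 = g(1.426118) = 1.414263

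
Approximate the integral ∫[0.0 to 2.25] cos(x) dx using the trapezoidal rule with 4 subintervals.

f(x) = cos(x)
a = 0.0, b = 2.25, n = 4
h = (b - a)/n = 0.562500

Trapezoidal rule: (h/2)[f(x₀) + 2f(x₁) + 2f(x₂) + ... + f(xₙ)]

x_0 = 0.0000, f(x_0) = 1.000000, coefficient = 1
x_1 = 0.5625, f(x_1) = 0.845924, coefficient = 2
x_2 = 1.1250, f(x_2) = 0.431177, coefficient = 2
x_3 = 1.6875, f(x_3) = -0.116439, coefficient = 2
x_4 = 2.2500, f(x_4) = -0.628174, coefficient = 1

I ≈ (0.562500/2) × 2.693151 = 0.757449
Exact value: 0.778073
Error: 0.020625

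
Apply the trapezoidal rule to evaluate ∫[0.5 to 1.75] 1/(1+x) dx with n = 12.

f(x) = 1/(1+x)
a = 0.5, b = 1.75, n = 12
h = (b - a)/n = 0.104167

Trapezoidal rule: (h/2)[f(x₀) + 2f(x₁) + 2f(x₂) + ... + f(xₙ)]

x_0 = 0.5000, f(x_0) = 0.666667, coefficient = 1
x_1 = 0.6042, f(x_1) = 0.623377, coefficient = 2
x_2 = 0.7083, f(x_2) = 0.585366, coefficient = 2
x_3 = 0.8125, f(x_3) = 0.551724, coefficient = 2
x_4 = 0.9167, f(x_4) = 0.521739, coefficient = 2
x_5 = 1.0208, f(x_5) = 0.494845, coefficient = 2
x_6 = 1.1250, f(x_6) = 0.470588, coefficient = 2
x_7 = 1.2292, f(x_7) = 0.448598, coefficient = 2
x_8 = 1.3333, f(x_8) = 0.428571, coefficient = 2
x_9 = 1.4375, f(x_9) = 0.410256, coefficient = 2
x_10 = 1.5417, f(x_10) = 0.393443, coefficient = 2
x_11 = 1.6458, f(x_11) = 0.377953, coefficient = 2
x_12 = 1.7500, f(x_12) = 0.363636, coefficient = 1

I ≈ (0.104167/2) × 11.643224 = 0.606418
Exact value: 0.606136
Error: 0.000282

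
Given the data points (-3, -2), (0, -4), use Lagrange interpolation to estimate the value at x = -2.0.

Lagrange interpolation formula:
P(x) = Σ yᵢ × Lᵢ(x)
where Lᵢ(x) = Π_{j≠i} (x - xⱼ)/(xᵢ - xⱼ)

L_0(-2.0) = (-2.0 - 0)/(-3 - 0) = 0.666667
L_1(-2.0) = (-2.0 - (-3))/(0 - (-3)) = 0.333333

P(-2.0) = (-2)×L_0(-2.0) + (-4)×L_1(-2.0)
P(-2.0) = -2.666667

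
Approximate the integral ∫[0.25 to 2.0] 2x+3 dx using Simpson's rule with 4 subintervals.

f(x) = 2x+3
a = 0.25, b = 2.0, n = 4
h = (b - a)/n = 0.437500

Simpson's rule: (h/3)[f(x₀) + 4f(x₁) + 2f(x₂) + ... + f(xₙ)]

x_0 = 0.2500, f(x_0) = 3.500000, coefficient = 1
x_1 = 0.6875, f(x_1) = 4.375000, coefficient = 4
x_2 = 1.1250, f(x_2) = 5.250000, coefficient = 2
x_3 = 1.5625, f(x_3) = 6.125000, coefficient = 4
x_4 = 2.0000, f(x_4) = 7.000000, coefficient = 1

I ≈ (0.437500/3) × 63.000000 = 9.187500
Exact value: 9.187500
Error: 0.000000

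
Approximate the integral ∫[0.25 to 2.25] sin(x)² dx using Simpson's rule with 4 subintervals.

f(x) = sin(x)²
a = 0.25, b = 2.25, n = 4
h = (b - a)/n = 0.500000

Simpson's rule: (h/3)[f(x₀) + 4f(x₁) + 2f(x₂) + ... + f(xₙ)]

x_0 = 0.2500, f(x_0) = 0.061209, coefficient = 1
x_1 = 0.7500, f(x_1) = 0.464631, coefficient = 4
x_2 = 1.2500, f(x_2) = 0.900572, coefficient = 2
x_3 = 1.7500, f(x_3) = 0.968228, coefficient = 4
x_4 = 2.2500, f(x_4) = 0.605398, coefficient = 1

I ≈ (0.500000/3) × 8.199189 = 1.366532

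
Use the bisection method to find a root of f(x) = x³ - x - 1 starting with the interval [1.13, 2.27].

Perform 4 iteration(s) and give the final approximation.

f(x) = x³ - x - 1
Initial interval: [1.13, 2.27]

Iteration 1:
  c_1 = (1.130000 + 2.270000)/2 = 1.700000
  f(c_1) = f(1.700000) = 2.213000
  f(a) × f(c) < 0, new interval: [1.130000, 1.700000]
Iteration 2:
  c_2 = (1.130000 + 1.700000)/2 = 1.415000
  f(c_2) = f(1.415000) = 0.418148
  f(a) × f(c) < 0, new interval: [1.130000, 1.415000]
Iteration 3:
  c_3 = (1.130000 + 1.415000)/2 = 1.272500
  f(c_3) = f(1.272500) = -0.211996
  f(a) × f(c) ≥ 0, new interval: [1.272500, 1.415000]
Iteration 4:
  c_4 = (1.272500 + 1.415000)/2 = 1.343750
  f(c_4) = f(1.343750) = 0.082611
  f(a) × f(c) < 0, new interval: [1.272500, 1.343750]

After 4 iteration(s), the approximation is c_4 = 1.343750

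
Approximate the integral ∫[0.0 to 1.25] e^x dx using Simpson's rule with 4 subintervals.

f(x) = e^x
a = 0.0, b = 1.25, n = 4
h = (b - a)/n = 0.312500

Simpson's rule: (h/3)[f(x₀) + 4f(x₁) + 2f(x₂) + ... + f(xₙ)]

x_0 = 0.0000, f(x_0) = 1.000000, coefficient = 1
x_1 = 0.3125, f(x_1) = 1.366838, coefficient = 4
x_2 = 0.6250, f(x_2) = 1.868246, coefficient = 2
x_3 = 0.9375, f(x_3) = 2.553589, coefficient = 4
x_4 = 1.2500, f(x_4) = 3.490343, coefficient = 1

I ≈ (0.312500/3) × 23.908544 = 2.490473
Exact value: 2.490343
Error: 0.000130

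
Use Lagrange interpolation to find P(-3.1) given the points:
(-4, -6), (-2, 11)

Lagrange interpolation formula:
P(x) = Σ yᵢ × Lᵢ(x)
where Lᵢ(x) = Π_{j≠i} (x - xⱼ)/(xᵢ - xⱼ)

L_0(-3.1) = (-3.1 - (-2))/(-4 - (-2)) = 0.550000
L_1(-3.1) = (-3.1 - (-4))/(-2 - (-4)) = 0.450000

P(-3.1) = (-6)×L_0(-3.1) + 11×L_1(-3.1)
P(-3.1) = 1.650000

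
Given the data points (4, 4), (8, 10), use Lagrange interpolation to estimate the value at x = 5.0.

Lagrange interpolation formula:
P(x) = Σ yᵢ × Lᵢ(x)
where Lᵢ(x) = Π_{j≠i} (x - xⱼ)/(xᵢ - xⱼ)

L_0(5.0) = (5.0 - 8)/(4 - 8) = 0.750000
L_1(5.0) = (5.0 - 4)/(8 - 4) = 0.250000

P(5.0) = 4×L_0(5.0) + 10×L_1(5.0)
P(5.0) = 5.500000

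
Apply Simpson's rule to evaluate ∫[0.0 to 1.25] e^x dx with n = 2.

f(x) = e^x
a = 0.0, b = 1.25, n = 2
h = (b - a)/n = 0.625000

Simpson's rule: (h/3)[f(x₀) + 4f(x₁) + 2f(x₂) + ... + f(xₙ)]

x_0 = 0.0000, f(x_0) = 1.000000, coefficient = 1
x_1 = 0.6250, f(x_1) = 1.868246, coefficient = 4
x_2 = 1.2500, f(x_2) = 3.490343, coefficient = 1

I ≈ (0.625000/3) × 11.963327 = 2.492360
Exact value: 2.490343
Error: 0.002017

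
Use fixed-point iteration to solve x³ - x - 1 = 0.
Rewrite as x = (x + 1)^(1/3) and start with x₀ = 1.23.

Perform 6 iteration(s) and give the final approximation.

Equation: x³ - x - 1 = 0
Fixed-point form: x = (x + 1)^(1/3)
x₀ = 1.23

x_1 = g(1.230000) = 1.306477
x_2 = g(1.306477) = 1.321244
x_3 = g(1.321244) = 1.324058
x_4 = g(1.324058) = 1.324593
x_5 = g(1.324593) = 1.324694
x_6 = g(1.324694) = 1.324713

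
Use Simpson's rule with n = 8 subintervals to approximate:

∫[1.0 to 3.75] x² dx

f(x) = x²
a = 1.0, b = 3.75, n = 8
h = (b - a)/n = 0.343750

Simpson's rule: (h/3)[f(x₀) + 4f(x₁) + 2f(x₂) + ... + f(xₙ)]

x_0 = 1.0000, f(x_0) = 1.000000, coefficient = 1
x_1 = 1.3438, f(x_1) = 1.805664, coefficient = 4
x_2 = 1.6875, f(x_2) = 2.847656, coefficient = 2
x_3 = 2.0312, f(x_3) = 4.125977, coefficient = 4
x_4 = 2.3750, f(x_4) = 5.640625, coefficient = 2
x_5 = 2.7188, f(x_5) = 7.391602, coefficient = 4
x_6 = 3.0625, f(x_6) = 9.378906, coefficient = 2
x_7 = 3.4062, f(x_7) = 11.602539, coefficient = 4
x_8 = 3.7500, f(x_8) = 14.062500, coefficient = 1

I ≈ (0.343750/3) × 150.500000 = 17.244792
Exact value: 17.244792
Error: 0.000000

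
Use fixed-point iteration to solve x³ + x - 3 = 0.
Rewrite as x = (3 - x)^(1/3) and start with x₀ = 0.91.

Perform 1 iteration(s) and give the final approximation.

Equation: x³ + x - 3 = 0
Fixed-point form: x = (3 - x)^(1/3)
x₀ = 0.91

x_1 = g(0.910000) = 1.278543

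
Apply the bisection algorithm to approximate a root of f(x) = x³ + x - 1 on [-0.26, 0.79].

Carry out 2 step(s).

f(x) = x³ + x - 1
Initial interval: [-0.26, 0.79]

Iteration 1:
  c_1 = (-0.260000 + 0.790000)/2 = 0.265000
  f(c_1) = f(0.265000) = -0.716390
  f(a) × f(c) ≥ 0, new interval: [0.265000, 0.790000]
Iteration 2:
  c_2 = (0.265000 + 0.790000)/2 = 0.527500
  f(c_2) = f(0.527500) = -0.325720
  f(a) × f(c) ≥ 0, new interval: [0.527500, 0.790000]

After 2 iteration(s), the approximation is c_2 = 0.527500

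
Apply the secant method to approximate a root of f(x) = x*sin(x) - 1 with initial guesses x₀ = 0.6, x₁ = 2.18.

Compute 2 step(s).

f(x) = x*sin(x) - 1
x₀ = 0.6, x₁ = 2.18

Secant formula: x_{n+1} = x_n - f(x_n)(x_n - x_{n-1})/(f(x_n) - f(x_{n-1}))

Iteration 1:
  f(0.600000) = -0.661215
  f(2.180000) = 0.787827
  x_2 = 2.180000 - 0.787827×(2.180000 - 0.600000)/(0.787827 - (-0.661215))
       = 1.320973
Iteration 2:
  f(2.180000) = 0.787827
  f(1.320973) = 0.279964
  x_3 = 1.320973 - 0.279964×(1.320973 - 2.180000)/(0.279964 - 0.787827)
       = 0.847425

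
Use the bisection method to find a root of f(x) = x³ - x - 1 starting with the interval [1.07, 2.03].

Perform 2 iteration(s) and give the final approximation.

f(x) = x³ - x - 1
Initial interval: [1.07, 2.03]

Iteration 1:
  c_1 = (1.070000 + 2.030000)/2 = 1.550000
  f(c_1) = f(1.550000) = 1.173875
  f(a) × f(c) < 0, new interval: [1.070000, 1.550000]
Iteration 2:
  c_2 = (1.070000 + 1.550000)/2 = 1.310000
  f(c_2) = f(1.310000) = -0.061909
  f(a) × f(c) ≥ 0, new interval: [1.310000, 1.550000]

After 2 iteration(s), the approximation is c_2 = 1.310000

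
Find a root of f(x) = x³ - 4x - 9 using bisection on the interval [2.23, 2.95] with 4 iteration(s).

f(x) = x³ - 4x - 9
Initial interval: [2.23, 2.95]

Iteration 1:
  c_1 = (2.230000 + 2.950000)/2 = 2.590000
  f(c_1) = f(2.590000) = -1.986021
  f(a) × f(c) ≥ 0, new interval: [2.590000, 2.950000]
Iteration 2:
  c_2 = (2.590000 + 2.950000)/2 = 2.770000
  f(c_2) = f(2.770000) = 1.173933
  f(a) × f(c) < 0, new interval: [2.590000, 2.770000]
Iteration 3:
  c_3 = (2.590000 + 2.770000)/2 = 2.680000
  f(c_3) = f(2.680000) = -0.471168
  f(a) × f(c) ≥ 0, new interval: [2.680000, 2.770000]
Iteration 4:
  c_4 = (2.680000 + 2.770000)/2 = 2.725000
  f(c_4) = f(2.725000) = 0.334828
  f(a) × f(c) < 0, new interval: [2.680000, 2.725000]

After 4 iteration(s), the approximation is c_4 = 2.725000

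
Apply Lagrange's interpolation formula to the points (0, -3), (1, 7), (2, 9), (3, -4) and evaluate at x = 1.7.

Lagrange interpolation formula:
P(x) = Σ yᵢ × Lᵢ(x)
where Lᵢ(x) = Π_{j≠i} (x - xⱼ)/(xᵢ - xⱼ)

L_0(1.7) = (1.7 - 1)/(0 - 1) × (1.7 - 2)/(0 - 2) × (1.7 - 3)/(0 - 3) = -0.045500
L_1(1.7) = (1.7 - 0)/(1 - 0) × (1.7 - 2)/(1 - 2) × (1.7 - 3)/(1 - 3) = 0.331500
L_2(1.7) = (1.7 - 0)/(2 - 0) × (1.7 - 1)/(2 - 1) × (1.7 - 3)/(2 - 3) = 0.773500
L_3(1.7) = (1.7 - 0)/(3 - 0) × (1.7 - 1)/(3 - 1) × (1.7 - 2)/(3 - 2) = -0.059500

P(1.7) = (-3)×L_0(1.7) + 7×L_1(1.7) + 9×L_2(1.7) + (-4)×L_3(1.7)
P(1.7) = 9.656500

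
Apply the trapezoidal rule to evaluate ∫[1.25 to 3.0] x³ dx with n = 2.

f(x) = x³
a = 1.25, b = 3.0, n = 2
h = (b - a)/n = 0.875000

Trapezoidal rule: (h/2)[f(x₀) + 2f(x₁) + 2f(x₂) + ... + f(xₙ)]

x_0 = 1.2500, f(x_0) = 1.953125, coefficient = 1
x_1 = 2.1250, f(x_1) = 9.595703, coefficient = 2
x_2 = 3.0000, f(x_2) = 27.000000, coefficient = 1

I ≈ (0.875000/2) × 48.144531 = 21.063232
Exact value: 19.639648
Error: 1.423584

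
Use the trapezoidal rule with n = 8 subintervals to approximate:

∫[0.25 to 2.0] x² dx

f(x) = x²
a = 0.25, b = 2.0, n = 8
h = (b - a)/n = 0.218750

Trapezoidal rule: (h/2)[f(x₀) + 2f(x₁) + 2f(x₂) + ... + f(xₙ)]

x_0 = 0.2500, f(x_0) = 0.062500, coefficient = 1
x_1 = 0.4688, f(x_1) = 0.219727, coefficient = 2
x_2 = 0.6875, f(x_2) = 0.472656, coefficient = 2
x_3 = 0.9062, f(x_3) = 0.821289, coefficient = 2
x_4 = 1.1250, f(x_4) = 1.265625, coefficient = 2
x_5 = 1.3438, f(x_5) = 1.805664, coefficient = 2
x_6 = 1.5625, f(x_6) = 2.441406, coefficient = 2
x_7 = 1.7812, f(x_7) = 3.172852, coefficient = 2
x_8 = 2.0000, f(x_8) = 4.000000, coefficient = 1

I ≈ (0.218750/2) × 24.460938 = 2.675415
Exact value: 2.661458
Error: 0.013957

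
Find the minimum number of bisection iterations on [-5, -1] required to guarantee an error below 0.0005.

We need (b-a)/2^n ≤ 0.0005
(-1 - (-5))/2^n ≤ 0.0005
4/2^n ≤ 0.0005
2^n ≥ 8000
n ≥ log₂(8000) = 12.97
n ≥ 13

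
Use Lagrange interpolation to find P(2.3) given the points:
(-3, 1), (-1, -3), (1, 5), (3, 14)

Lagrange interpolation formula:
P(x) = Σ yᵢ × Lᵢ(x)
where Lᵢ(x) = Π_{j≠i} (x - xⱼ)/(xᵢ - xⱼ)

L_0(2.3) = (2.3 - (-1))/(-3 - (-1)) × (2.3 - 1)/(-3 - 1) × (2.3 - 3)/(-3 - 3) = 0.062563
L_1(2.3) = (2.3 - (-3))/(-1 - (-3)) × (2.3 - 1)/(-1 - 1) × (2.3 - 3)/(-1 - 3) = -0.301438
L_2(2.3) = (2.3 - (-3))/(1 - (-3)) × (2.3 - (-1))/(1 - (-1)) × (2.3 - 3)/(1 - 3) = 0.765188
L_3(2.3) = (2.3 - (-3))/(3 - (-3)) × (2.3 - (-1))/(3 - (-1)) × (2.3 - 1)/(3 - 1) = 0.473687

P(2.3) = 1×L_0(2.3) + (-3)×L_1(2.3) + 5×L_2(2.3) + 14×L_3(2.3)
P(2.3) = 11.424437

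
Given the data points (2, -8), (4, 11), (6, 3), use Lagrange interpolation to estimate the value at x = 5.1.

Lagrange interpolation formula:
P(x) = Σ yᵢ × Lᵢ(x)
where Lᵢ(x) = Π_{j≠i} (x - xⱼ)/(xᵢ - xⱼ)

L_0(5.1) = (5.1 - 4)/(2 - 4) × (5.1 - 6)/(2 - 6) = -0.123750
L_1(5.1) = (5.1 - 2)/(4 - 2) × (5.1 - 6)/(4 - 6) = 0.697500
L_2(5.1) = (5.1 - 2)/(6 - 2) × (5.1 - 4)/(6 - 4) = 0.426250

P(5.1) = (-8)×L_0(5.1) + 11×L_1(5.1) + 3×L_2(5.1)
P(5.1) = 9.941250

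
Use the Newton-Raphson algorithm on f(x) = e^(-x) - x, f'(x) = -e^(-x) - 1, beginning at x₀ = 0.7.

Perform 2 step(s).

f(x) = e^(-x) - x
f'(x) = -e^(-x) - 1
x₀ = 0.7

Newton-Raphson formula: x_{n+1} = x_n - f(x_n)/f'(x_n)

Iteration 1:
  f(0.700000) = -0.203415
  f'(0.700000) = -1.496585
  x_1 = 0.700000 - (-0.203415)/(-1.496585) = 0.564081
Iteration 2:
  f(0.564081) = 0.004802
  f'(0.564081) = -1.568883
  x_2 = 0.564081 - 0.004802/(-1.568883) = 0.567142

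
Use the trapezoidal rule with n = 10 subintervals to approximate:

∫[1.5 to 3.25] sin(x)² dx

f(x) = sin(x)²
a = 1.5, b = 3.25, n = 10
h = (b - a)/n = 0.175000

Trapezoidal rule: (h/2)[f(x₀) + 2f(x₁) + 2f(x₂) + ... + f(xₙ)]

x_0 = 1.5000, f(x_0) = 0.994996, coefficient = 1
x_1 = 1.6750, f(x_1) = 0.989181, coefficient = 2
x_2 = 1.8500, f(x_2) = 0.924050, coefficient = 2
x_3 = 2.0250, f(x_3) = 0.807501, coefficient = 2
x_4 = 2.2000, f(x_4) = 0.653666, coefficient = 2
x_5 = 2.3750, f(x_5) = 0.481199, coefficient = 2
x_6 = 2.5500, f(x_6) = 0.311011, coefficient = 2
x_7 = 2.7250, f(x_7) = 0.163739, coefficient = 2
x_8 = 2.9000, f(x_8) = 0.057240, coefficient = 2
x_9 = 3.0750, f(x_9) = 0.004428, coefficient = 2
x_10 = 3.2500, f(x_10) = 0.011706, coefficient = 1

I ≈ (0.175000/2) × 9.790734 = 0.856689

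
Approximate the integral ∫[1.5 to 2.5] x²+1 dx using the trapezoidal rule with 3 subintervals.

f(x) = x²+1
a = 1.5, b = 2.5, n = 3
h = (b - a)/n = 0.333333

Trapezoidal rule: (h/2)[f(x₀) + 2f(x₁) + 2f(x₂) + ... + f(xₙ)]

x_0 = 1.5000, f(x_0) = 3.250000, coefficient = 1
x_1 = 1.8333, f(x_1) = 4.361111, coefficient = 2
x_2 = 2.1667, f(x_2) = 5.694444, coefficient = 2
x_3 = 2.5000, f(x_3) = 7.250000, coefficient = 1

I ≈ (0.333333/2) × 30.611111 = 5.101852
Exact value: 5.083333
Error: 0.018519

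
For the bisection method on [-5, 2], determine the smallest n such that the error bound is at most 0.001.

We need (b-a)/2^n ≤ 0.001
(2 - (-5))/2^n ≤ 0.001
7/2^n ≤ 0.001
2^n ≥ 7000
n ≥ log₂(7000) = 12.77
n ≥ 13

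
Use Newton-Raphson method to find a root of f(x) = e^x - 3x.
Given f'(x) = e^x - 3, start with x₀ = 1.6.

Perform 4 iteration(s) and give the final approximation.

f(x) = e^x - 3x
f'(x) = e^x - 3
x₀ = 1.6

Newton-Raphson formula: x_{n+1} = x_n - f(x_n)/f'(x_n)

Iteration 1:
  f(1.600000) = 0.153032
  f'(1.600000) = 1.953032
  x_1 = 1.600000 - 0.153032/1.953032 = 1.521644
Iteration 2:
  f(1.521644) = 0.014816
  f'(1.521644) = 1.579747
  x_2 = 1.521644 - 0.014816/1.579747 = 1.512265
Iteration 3:
  f(1.512265) = 0.000201
  f'(1.512265) = 1.536996
  x_3 = 1.512265 - 0.000201/1.536996 = 1.512135
Iteration 4:
  f(1.512135) = 0.000000
  f'(1.512135) = 1.536404
  x_4 = 1.512135 - 0.000000/1.536404 = 1.512135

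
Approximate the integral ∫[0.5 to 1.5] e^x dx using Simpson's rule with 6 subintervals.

f(x) = e^x
a = 0.5, b = 1.5, n = 6
h = (b - a)/n = 0.166667

Simpson's rule: (h/3)[f(x₀) + 4f(x₁) + 2f(x₂) + ... + f(xₙ)]

x_0 = 0.5000, f(x_0) = 1.648721, coefficient = 1
x_1 = 0.6667, f(x_1) = 1.947734, coefficient = 4
x_2 = 0.8333, f(x_2) = 2.300976, coefficient = 2
x_3 = 1.0000, f(x_3) = 2.718282, coefficient = 4
x_4 = 1.1667, f(x_4) = 3.211271, coefficient = 2
x_5 = 1.3333, f(x_5) = 3.793668, coefficient = 4
x_6 = 1.5000, f(x_6) = 4.481689, coefficient = 1

I ≈ (0.166667/3) × 50.993638 = 2.832980
Exact value: 2.832968
Error: 0.000012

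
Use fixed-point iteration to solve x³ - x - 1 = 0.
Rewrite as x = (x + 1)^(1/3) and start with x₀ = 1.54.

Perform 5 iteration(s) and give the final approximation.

Equation: x³ - x - 1 = 0
Fixed-point form: x = (x + 1)^(1/3)
x₀ = 1.54

x_1 = g(1.540000) = 1.364409
x_2 = g(1.364409) = 1.332215
x_3 = g(1.332215) = 1.326140
x_4 = g(1.326140) = 1.324988
x_5 = g(1.324988) = 1.324769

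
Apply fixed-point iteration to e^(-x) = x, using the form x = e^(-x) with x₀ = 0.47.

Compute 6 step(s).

Equation: e^(-x) = x
Fixed-point form: x = e^(-x)
x₀ = 0.47

x_1 = g(0.470000) = 0.625002
x_2 = g(0.625002) = 0.535260
x_3 = g(0.535260) = 0.585517
x_4 = g(0.585517) = 0.556818
x_5 = g(0.556818) = 0.573030
x_6 = g(0.573030) = 0.563815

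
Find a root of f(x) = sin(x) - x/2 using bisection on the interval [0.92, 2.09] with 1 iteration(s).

f(x) = sin(x) - x/2
Initial interval: [0.92, 2.09]

Iteration 1:
  c_1 = (0.920000 + 2.090000)/2 = 1.505000
  f(c_1) = f(1.505000) = 0.245336
  f(a) × f(c) ≥ 0, new interval: [1.505000, 2.090000]

After 1 iteration(s), the approximation is c_1 = 1.505000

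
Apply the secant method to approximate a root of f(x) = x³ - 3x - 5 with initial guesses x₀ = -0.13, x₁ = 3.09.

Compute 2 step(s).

f(x) = x³ - 3x - 5
x₀ = -0.13, x₁ = 3.09

Secant formula: x_{n+1} = x_n - f(x_n)(x_n - x_{n-1})/(f(x_n) - f(x_{n-1}))

Iteration 1:
  f(-0.130000) = -4.612197
  f(3.090000) = 15.233629
  x_2 = 3.090000 - 15.233629×(3.090000 - (-0.130000))/(15.233629 - (-4.612197))
       = 0.618332
Iteration 2:
  f(3.090000) = 15.233629
  f(0.618332) = -6.618587
  x_3 = 0.618332 - (-6.618587)×(0.618332 - 3.090000)/(-6.618587 - 15.233629)
       = 1.366950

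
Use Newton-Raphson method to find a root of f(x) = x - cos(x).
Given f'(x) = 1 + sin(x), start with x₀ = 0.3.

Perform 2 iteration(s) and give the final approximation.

f(x) = x - cos(x)
f'(x) = 1 + sin(x)
x₀ = 0.3

Newton-Raphson formula: x_{n+1} = x_n - f(x_n)/f'(x_n)

Iteration 1:
  f(0.300000) = -0.655336
  f'(0.300000) = 1.295520
  x_1 = 0.300000 - (-0.655336)/1.295520 = 0.805848
Iteration 2:
  f(0.805848) = 0.113349
  f'(0.805848) = 1.721418
  x_2 = 0.805848 - 0.113349/1.721418 = 0.740002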